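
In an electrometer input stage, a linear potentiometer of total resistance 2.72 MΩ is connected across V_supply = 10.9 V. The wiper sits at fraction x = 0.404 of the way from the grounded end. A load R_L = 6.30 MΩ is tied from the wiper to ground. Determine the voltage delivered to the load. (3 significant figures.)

Lower segment x·R_p = 1.099 MΩ; upper segment (1−x)·R_p = 1.621 MΩ.
R_L loads the lower segment: effective lower R = 0.9357 MΩ.
Loaded-divider output: V_out = 10.9 × 0.3660 = 3.989 V.

V_out ≈ 3.99 V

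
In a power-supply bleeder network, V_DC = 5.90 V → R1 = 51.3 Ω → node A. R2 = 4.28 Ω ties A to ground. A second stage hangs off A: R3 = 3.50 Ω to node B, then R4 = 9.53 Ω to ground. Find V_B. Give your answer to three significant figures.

Node A sees R2 in parallel with the series input of stage 2, R3 + R4 = 13.03 Ω.
R2 ‖ (R3+R4) = 3.222 Ω.
First divider: V_A = V_DC · 3.222/(51.3 + 3.222) = 0.3486 V.
Stage 2 is unloaded, so V_B = V_A · R4/(R3+R4) = 0.3486 × 9.53/13.03 = 0.2550 V.

V_B ≈ 0.255 V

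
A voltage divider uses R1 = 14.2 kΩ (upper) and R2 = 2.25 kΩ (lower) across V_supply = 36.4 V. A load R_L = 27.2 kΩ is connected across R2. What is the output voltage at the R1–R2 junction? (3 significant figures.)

V_out ≈ 4.65 V

First combine the lower leg with the load: R2 ‖ R_L = 2.078 kΩ.
Voltage divider with the loaded lower leg: V_out = 36.4 × 2.078/(14.2 + 2.078) = 36.4 × 0.1277 = 4.647 V.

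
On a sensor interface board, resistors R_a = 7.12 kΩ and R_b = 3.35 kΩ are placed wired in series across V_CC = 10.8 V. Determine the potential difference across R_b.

V ≈ 3.46 V

Total series resistance ΣR = 7.12 + 3.35 = 10.47 kΩ.
Voltage divider: V = V_CC · (3.350 / 10.47) = 10.8 × 0.3200 = 3.456 V.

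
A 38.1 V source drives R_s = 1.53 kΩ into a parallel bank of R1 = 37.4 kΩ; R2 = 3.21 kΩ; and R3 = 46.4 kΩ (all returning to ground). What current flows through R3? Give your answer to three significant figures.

Parallel bank: R_p = 1/(1/37.4 + 1/3.21 + 1/46.4) = 2.779 kΩ.
V_A = 38.1 × 2.779/4.309 = 24.57 V.
Branch current I = V_A/R3 = 24.57/46.4 = 0.5296 mA.
(Check via current divider: I_total = 8.842 mA; share G_k/ΣG = 0.05990 → same result.)

I ≈ 0.530 mA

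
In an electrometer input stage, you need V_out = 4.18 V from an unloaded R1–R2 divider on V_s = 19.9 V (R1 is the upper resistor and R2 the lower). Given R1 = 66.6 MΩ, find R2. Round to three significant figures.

R2 ≈ 17.7 MΩ

Required fraction k = V_out/V_s = 0.2101.
Rearranging, R2 = R1·k/(1−k) = 66.6 × 0.2659 = 17.71 MΩ.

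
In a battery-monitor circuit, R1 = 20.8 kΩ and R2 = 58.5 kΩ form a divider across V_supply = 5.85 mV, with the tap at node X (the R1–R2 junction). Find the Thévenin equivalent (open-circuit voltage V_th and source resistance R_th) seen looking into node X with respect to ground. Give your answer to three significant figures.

Open-circuit (no load on X): V_th = V_supply · R2/(R1 + R2) = 5.85 × 58.5/(20.80 + 58.5) = 4.316 mV.
Zeroing V_supply shorts the top of R1 to ground, so R_th = R1 ‖ R2 = 15.34 kΩ.

V_th ≈ 4.32 mV, R_th ≈ 15.3 kΩ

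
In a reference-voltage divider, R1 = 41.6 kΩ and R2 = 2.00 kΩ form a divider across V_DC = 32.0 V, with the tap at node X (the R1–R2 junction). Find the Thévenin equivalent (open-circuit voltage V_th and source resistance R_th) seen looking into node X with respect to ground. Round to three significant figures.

V_th ≈ 1.47 V, R_th ≈ 1.91 kΩ

V_th is the unloaded tap voltage: V_DC · R2/(R1+R2) = 32.0 × 0.04587 = 1.468 V.
With V_DC suppressed (replaced by a short), R_th = R1 ‖ R2 = (41.60 × 2.00)/(41.60 + 2.00) = 1.908 kΩ.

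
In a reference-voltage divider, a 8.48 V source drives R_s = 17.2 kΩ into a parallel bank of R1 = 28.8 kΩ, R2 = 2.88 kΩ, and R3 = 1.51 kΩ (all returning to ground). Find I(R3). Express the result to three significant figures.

I ≈ 0.296 mA

Combine the parallel branches: R_p = (1/28.8 + 1/2.88 + 1/1.51)⁻¹ = 0.9577 kΩ.
Node voltage V_A = V_DC · R_p/(R_s + R_p) = 8.48 × 0.05274 = 0.4473 V.
Branch current I = V_A/R3 = 0.4473/1.51 = 0.2962 mA.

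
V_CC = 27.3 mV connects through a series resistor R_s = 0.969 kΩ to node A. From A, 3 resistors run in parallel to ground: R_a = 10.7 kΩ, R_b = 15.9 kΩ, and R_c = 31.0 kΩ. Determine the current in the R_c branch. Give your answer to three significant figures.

I ≈ 0.745 µA

Combine the parallel branches: R_p = (1/10.7 + 1/15.9 + 1/31.0)⁻¹ = 5.302 kΩ.
Node voltage V_A = V_CC · R_p/(R_s + R_p) = 27.3 × 0.8455 = 23.08 mV.
Branch current I = V_A/R_c = 23.08/31.0 = 0.7446 µA.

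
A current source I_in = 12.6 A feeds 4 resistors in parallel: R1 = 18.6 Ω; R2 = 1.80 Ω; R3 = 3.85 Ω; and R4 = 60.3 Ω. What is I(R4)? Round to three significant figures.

Conductances: ΣG = 1/18.6 + 1/1.80 + 1/3.85 + 1/60.3 = 0.8856 (1/Ω).
R4 takes the fraction G_k/ΣG = 0.01658/0.8856 = 0.01873, so I = 12.6 × 0.01873 = 0.2359 A.

I ≈ 0.236 A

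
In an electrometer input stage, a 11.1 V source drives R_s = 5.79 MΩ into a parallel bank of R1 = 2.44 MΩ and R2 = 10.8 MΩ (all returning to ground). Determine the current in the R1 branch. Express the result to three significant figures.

I ≈ 1.16 µA

Parallel bank: R_p = 1/(1/2.44 + 1/10.8) = 1.990 MΩ.
V_A = 11.1 × 1.990/7.780 = 2.840 V.
Branch current I = V_A/R1 = 2.840/2.44 = 1.164 µA.
(Check via current divider: I_total = 1.427 µA; share G_k/ΣG = 0.8157 → same result.)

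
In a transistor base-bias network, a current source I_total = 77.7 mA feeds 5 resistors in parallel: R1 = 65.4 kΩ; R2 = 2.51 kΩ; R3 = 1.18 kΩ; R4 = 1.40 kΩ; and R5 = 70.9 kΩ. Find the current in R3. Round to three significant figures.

I ≈ 33.1 mA

ΣG = 1/65.4 + 1/2.51 + 1/1.18 + 1/1.40 + 1/70.9 = 1.990.
Current divider: I(R3) = I_total · G_k/ΣG = 77.7 × (0.8475/1.990) = 77.7 × 0.4260 = 33.10 mA.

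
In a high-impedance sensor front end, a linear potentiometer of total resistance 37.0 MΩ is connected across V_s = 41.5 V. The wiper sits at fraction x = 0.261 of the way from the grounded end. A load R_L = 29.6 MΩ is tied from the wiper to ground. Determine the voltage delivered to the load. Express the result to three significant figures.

The pot divides into 27.34 MΩ above the wiper and 9.657 MΩ below.
(x·R_p) ‖ R_L = 7.281 MΩ.
Loaded-divider output: V_out = 41.5 × 0.2103 = 8.727 V.

V_out ≈ 8.73 V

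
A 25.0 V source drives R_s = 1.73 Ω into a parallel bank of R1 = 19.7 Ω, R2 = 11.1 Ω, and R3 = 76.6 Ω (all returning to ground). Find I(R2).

I ≈ 1.78 A

Equivalent of the parallel group: R_p = 6.497 Ω.
Node voltage V_A = V_s · R_p/(R_s + R_p) = 25.0 × 0.7897 = 19.74 V.
I(R2) = V_A / R2 = 19.74/11.1 = 1.779 A.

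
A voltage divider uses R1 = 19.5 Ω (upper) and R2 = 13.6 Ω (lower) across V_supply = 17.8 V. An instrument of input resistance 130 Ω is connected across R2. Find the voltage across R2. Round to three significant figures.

V_out ≈ 6.89 V

R2 ‖ R_L = (13.6 × 130)/(13.6 + 130) = 12.31 Ω.
Now apply the divider: V_out = 17.8 × 0.3870 = 6.889 V.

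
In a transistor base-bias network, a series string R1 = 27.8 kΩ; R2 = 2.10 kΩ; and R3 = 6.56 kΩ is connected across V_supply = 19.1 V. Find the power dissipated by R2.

ΣR = 36.46 kΩ → I = 19.1/36.46 = 0.5239 mA.
V(R2) = I·R = 1.100 V; P = V·I = 1.100 × 0.5239 = 0.5763 mW.

P ≈ 0.576 mW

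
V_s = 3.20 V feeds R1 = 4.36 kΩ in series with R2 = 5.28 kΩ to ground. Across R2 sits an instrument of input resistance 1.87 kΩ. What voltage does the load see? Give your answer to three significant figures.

V_out ≈ 0.770 V

First combine the lower leg with the load: R2 ‖ R_L = 1.381 kΩ.
Then V_out = V_s · R2'/(R1 + R2') = 3.20 × 1.381/5.741 = 0.7697 V.
(Unloaded it would be 1.75 V; the load pulls it down.)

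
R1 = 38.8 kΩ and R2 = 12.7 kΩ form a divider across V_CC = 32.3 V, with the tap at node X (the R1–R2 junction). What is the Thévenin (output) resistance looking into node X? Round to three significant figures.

With V_CC suppressed (replaced by a short), R_th = R1 ‖ R2 = (38.80 × 12.7)/(38.80 + 12.7) = 9.568 kΩ.

R_th ≈ 9.57 kΩ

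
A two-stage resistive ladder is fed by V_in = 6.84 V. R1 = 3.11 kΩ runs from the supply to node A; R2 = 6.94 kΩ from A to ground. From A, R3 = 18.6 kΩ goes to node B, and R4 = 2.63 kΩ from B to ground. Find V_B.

The second stage (R3 + R4 = 21.23 kΩ) loads node A in parallel with R2.
Effective lower resistance at A: R2 ‖ 21.23 = 5.230 kΩ.
So V_A = 6.84 × 0.6271 = 4.289 V.
V_B = V_A × 0.1239 = 0.5314 V.

V_B ≈ 0.531 V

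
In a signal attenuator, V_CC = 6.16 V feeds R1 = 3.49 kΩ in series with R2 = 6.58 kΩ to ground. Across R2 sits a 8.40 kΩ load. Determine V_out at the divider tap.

V_out ≈ 3.17 V

First combine the lower leg with the load: R2 ‖ R_L = 3.690 kΩ.
Now apply the divider: V_out = 6.16 × 0.5139 = 3.166 V.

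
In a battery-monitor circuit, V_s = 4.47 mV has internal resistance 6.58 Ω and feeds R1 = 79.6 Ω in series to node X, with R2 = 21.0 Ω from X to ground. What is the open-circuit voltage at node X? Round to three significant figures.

V_th ≈ 0.876 mV

R1' = 6.58 + 79.6 = 86.18 Ω (source resistance + R1).
With X open, the divider is unloaded: V_th = 4.47 × 21.0/107.2 = 0.8758 mV.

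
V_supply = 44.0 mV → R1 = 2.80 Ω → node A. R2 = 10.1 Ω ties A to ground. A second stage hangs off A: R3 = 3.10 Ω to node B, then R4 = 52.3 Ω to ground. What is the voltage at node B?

V_B ≈ 31.3 mV

Looking into the second stage from A: R3 + R4 = 55.40 Ω appears in parallel with R2.
R2 ‖ (R3+R4) = 8.543 Ω.
V_A = 44.0 × 8.543/(2.80 + 8.543) = 33.14 mV.
V_B = V_A × 0.9440 = 31.28 mV.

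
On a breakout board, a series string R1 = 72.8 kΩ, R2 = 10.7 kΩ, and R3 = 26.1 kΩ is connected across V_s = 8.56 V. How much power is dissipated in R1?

Series current I = V_s/ΣR = 8.56/109.6 = 0.07810 mA.
V(R1) = I·R = 5.686 V; P = V·I = 5.686 × 0.07810 = 0.4441 mW.

P ≈ 0.444 mW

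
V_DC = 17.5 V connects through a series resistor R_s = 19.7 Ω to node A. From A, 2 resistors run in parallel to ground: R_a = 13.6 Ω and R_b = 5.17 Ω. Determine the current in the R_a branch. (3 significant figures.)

I ≈ 0.206 A

Equivalent of the parallel group: R_p = 3.746 Ω.
V_A = 17.5 × 3.746/23.45 = 2.796 V.
Branch current I = V_A/R_a = 2.796/13.6 = 0.2056 A.
(Equivalently: I_total = 0.7464 A, then current-divider fraction G_k/ΣG = 0.2754.)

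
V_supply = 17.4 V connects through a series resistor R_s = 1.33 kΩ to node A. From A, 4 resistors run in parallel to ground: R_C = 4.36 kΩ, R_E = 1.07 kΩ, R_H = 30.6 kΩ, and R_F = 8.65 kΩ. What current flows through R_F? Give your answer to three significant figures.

Parallel bank: R_p = 1/(1/4.36 + 1/1.07 + 1/30.6 + 1/8.65) = 0.7621 kΩ.
V_A by voltage divider: V_A = 17.4 × 0.7621/(1.33 + 0.7621) = 6.338 V.
I(R_F) = V_A / R_F = 6.338/8.65 = 0.7327 mA.

I ≈ 0.733 mA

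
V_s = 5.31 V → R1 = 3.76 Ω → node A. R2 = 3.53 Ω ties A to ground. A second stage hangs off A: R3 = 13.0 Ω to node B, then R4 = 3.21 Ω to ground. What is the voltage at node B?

The second stage (R3 + R4 = 16.21 Ω) loads node A in parallel with R2.
Effective lower resistance at A: R2 ‖ 16.21 = 2.899 Ω.
First divider: V_A = V_s · 2.899/(3.76 + 2.899) = 2.312 V.
V_B = V_A × 0.1980 = 0.4578 V.

V_B ≈ 0.458 V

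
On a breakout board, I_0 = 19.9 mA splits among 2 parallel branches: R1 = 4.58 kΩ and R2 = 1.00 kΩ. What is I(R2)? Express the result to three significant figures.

I ≈ 16.3 mA

For two parallel branches, I_k = I_0 · (other R)/(sum of R).
So I = 19.9 × 4.58/5.580 = 16.33 mA.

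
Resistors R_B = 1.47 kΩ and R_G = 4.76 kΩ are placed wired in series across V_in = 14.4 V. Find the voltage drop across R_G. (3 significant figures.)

V ≈ 11.0 V

Series total: ΣR = 1.47 + 4.76 = 6.230 kΩ.
V = V_in · R/ΣR = 14.4 × 0.7640 = 11.00 V.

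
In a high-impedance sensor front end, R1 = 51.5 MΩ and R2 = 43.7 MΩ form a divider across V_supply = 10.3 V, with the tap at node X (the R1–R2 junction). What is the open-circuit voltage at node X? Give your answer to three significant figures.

V_th is the unloaded tap voltage: V_supply · R2/(R1+R2) = 10.3 × 0.4590 = 4.728 V.

V_th ≈ 4.73 V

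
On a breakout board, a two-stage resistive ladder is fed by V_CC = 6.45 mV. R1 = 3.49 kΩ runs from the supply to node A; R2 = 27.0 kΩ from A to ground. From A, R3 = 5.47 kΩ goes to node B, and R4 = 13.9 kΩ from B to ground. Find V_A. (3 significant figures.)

Looking into the second stage from A: R3 + R4 = 19.37 kΩ appears in parallel with R2.
Effective lower resistance at A: R2 ‖ 19.37 = 11.28 kΩ.
So V_A = 6.45 × 0.7637 = 4.926 mV.

V_A ≈ 4.93 mV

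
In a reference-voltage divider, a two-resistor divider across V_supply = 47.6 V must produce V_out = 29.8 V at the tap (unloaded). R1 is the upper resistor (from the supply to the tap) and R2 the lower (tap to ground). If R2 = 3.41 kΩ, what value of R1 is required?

V_out/V_supply = R2/(R1+R2) = 0.6261.
So R1 = R2 · (V_supply/V_out − 1) = 3.41 × (47.6/29.8 − 1) = 3.41 × 0.5973 = 2.037 kΩ.

R1 ≈ 2.04 kΩ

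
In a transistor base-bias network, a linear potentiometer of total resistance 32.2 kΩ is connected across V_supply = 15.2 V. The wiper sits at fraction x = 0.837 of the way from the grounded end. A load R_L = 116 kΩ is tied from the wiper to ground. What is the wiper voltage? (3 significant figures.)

Split the track: R_lower = x·R_p = 26.95 kΩ, R_upper = (1−x)·R_p = 5.249 kΩ.
(x·R_p) ‖ R_L = 21.87 kΩ.
Then V_out = V_supply · 21.87/(5.249 + 21.87) = 12.26 V.

V_out ≈ 12.3 V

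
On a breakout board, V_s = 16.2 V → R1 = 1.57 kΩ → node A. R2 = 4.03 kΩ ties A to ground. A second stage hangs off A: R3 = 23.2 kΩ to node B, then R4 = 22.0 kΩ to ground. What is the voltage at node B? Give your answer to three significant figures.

V_B ≈ 5.54 V

Looking into the second stage from A: R3 + R4 = 45.20 kΩ appears in parallel with R2.
Effective lower resistance at A: R2 ‖ 45.20 = 3.700 kΩ.
V_A = 16.2 × 3.700/(1.57 + 3.700) = 11.37 V.
V_B = V_A × 0.4867 = 5.536 V.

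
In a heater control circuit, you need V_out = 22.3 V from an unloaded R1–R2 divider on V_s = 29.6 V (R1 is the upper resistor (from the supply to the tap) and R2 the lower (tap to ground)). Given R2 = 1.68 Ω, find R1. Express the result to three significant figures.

The divider ratio is R2/(R1+R2) = 22.3/29.6 = 0.7534.
R1 = R2·(1/k − 1) = 1.68 × 0.3274 = 0.5500 Ω.

R1 ≈ 0.550 Ω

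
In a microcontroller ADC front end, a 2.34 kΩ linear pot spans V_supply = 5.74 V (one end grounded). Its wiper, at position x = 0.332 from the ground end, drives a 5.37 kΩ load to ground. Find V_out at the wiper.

V_out ≈ 1.74 V

Lower segment x·R_p = 0.7769 kΩ; upper segment (1−x)·R_p = 1.563 kΩ.
(x·R_p) ‖ R_L = 0.6787 kΩ.
V_out = 5.74 × 0.6787/(1.563 + 0.6787) = 1.738 V.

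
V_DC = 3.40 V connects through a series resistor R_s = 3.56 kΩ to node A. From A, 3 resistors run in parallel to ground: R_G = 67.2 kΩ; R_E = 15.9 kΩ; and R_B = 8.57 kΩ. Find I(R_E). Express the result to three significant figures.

Parallel bank: R_p = 1/(1/67.2 + 1/15.9 + 1/8.57) = 5.142 kΩ.
V_A by voltage divider: V_A = 3.40 × 5.142/(3.56 + 5.142) = 2.009 V.
I(R_E) = V_A / R_E = 2.009/15.9 = 0.1264 mA.

I ≈ 0.126 mA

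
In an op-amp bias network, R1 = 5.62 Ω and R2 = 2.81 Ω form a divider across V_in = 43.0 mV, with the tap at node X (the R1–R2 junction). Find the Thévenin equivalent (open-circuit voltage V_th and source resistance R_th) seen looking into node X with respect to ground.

V_th ≈ 14.3 mV, R_th ≈ 1.87 Ω

Open-circuit (no load on X): V_th = V_in · R2/(R1 + R2) = 43.0 × 2.81/(5.620 + 2.81) = 14.33 mV.
Looking into X with the source shorted: R_th = R1·R2/(R1+R2) = 5.620 × 2.81/8.430 = 1.873 Ω.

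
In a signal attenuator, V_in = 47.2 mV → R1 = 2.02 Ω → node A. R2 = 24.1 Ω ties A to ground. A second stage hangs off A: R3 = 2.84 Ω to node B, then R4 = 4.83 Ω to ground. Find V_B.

V_B ≈ 22.1 mV

Looking into the second stage from A: R3 + R4 = 7.670 Ω appears in parallel with R2.
R2 ‖ (R3+R4) = 5.818 Ω.
V_A = 47.2 × 5.818/(2.02 + 5.818) = 35.04 mV.
Then the unloaded second divider: V_B = V_A × R4/(R3+R4) = 35.04 × 0.6297 = 22.06 mV.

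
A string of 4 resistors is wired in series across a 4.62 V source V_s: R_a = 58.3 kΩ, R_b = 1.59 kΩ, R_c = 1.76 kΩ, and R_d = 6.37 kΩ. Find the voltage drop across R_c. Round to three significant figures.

V ≈ 0.120 V

Total series resistance ΣR = 58.3 + 1.59 + 1.76 + 6.37 = 68.02 kΩ.
By the voltage-divider rule, V = 4.62 × 1.760/68.02 = 0.1195 V.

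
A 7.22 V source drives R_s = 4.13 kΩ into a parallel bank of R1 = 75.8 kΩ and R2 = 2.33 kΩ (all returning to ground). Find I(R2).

Parallel bank: R_p = 1/(1/75.8 + 1/2.33) = 2.261 kΩ.
V_A by voltage divider: V_A = 7.22 × 2.261/(4.13 + 2.261) = 2.554 V.
Branch current I = V_A/R2 = 2.554/2.33 = 1.096 mA.

I ≈ 1.10 mA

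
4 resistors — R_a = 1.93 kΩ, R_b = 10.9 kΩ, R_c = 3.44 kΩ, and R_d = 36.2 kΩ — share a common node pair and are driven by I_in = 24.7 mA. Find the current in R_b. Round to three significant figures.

I ≈ 2.44 mA

Total conductance ΣG = 1/1.93 + 1/10.9 + 1/3.44 + 1/36.2 = 0.9282 (units of 1/kΩ).
R_b takes the fraction G_k/ΣG = 0.09174/0.9282 = 0.09884, so I = 24.7 × 0.09884 = 2.441 mA.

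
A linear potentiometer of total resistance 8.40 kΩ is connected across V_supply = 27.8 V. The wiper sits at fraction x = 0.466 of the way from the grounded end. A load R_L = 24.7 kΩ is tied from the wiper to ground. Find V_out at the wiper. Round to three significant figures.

Split the track: R_lower = x·R_p = 3.914 kΩ, R_upper = (1−x)·R_p = 4.486 kΩ.
R_L loads the lower segment: effective lower R = 3.379 kΩ.
Then V_out = V_supply · 3.379/(4.486 + 3.379) = 11.94 V.

V_out ≈ 11.9 V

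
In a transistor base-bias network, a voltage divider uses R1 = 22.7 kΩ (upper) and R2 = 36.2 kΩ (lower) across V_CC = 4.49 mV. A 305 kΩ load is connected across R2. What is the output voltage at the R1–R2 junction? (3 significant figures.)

V_out ≈ 2.64 mV

The load sits in parallel with R2, giving an effective lower resistance R2' = R2·R_L/(R2+R_L) = 32.36 kΩ.
Now apply the divider: V_out = 4.49 × 0.5877 = 2.639 mV.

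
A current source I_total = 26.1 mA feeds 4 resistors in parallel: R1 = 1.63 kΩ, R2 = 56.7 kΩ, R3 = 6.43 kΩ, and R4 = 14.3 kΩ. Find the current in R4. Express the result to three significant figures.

Total conductance ΣG = 1/1.63 + 1/56.7 + 1/6.43 + 1/14.3 = 0.8566 (units of 1/kΩ).
By the current-divider rule, I = I_total · G_k/ΣG = 26.1 × 0.08164 = 2.131 mA.

I ≈ 2.13 mA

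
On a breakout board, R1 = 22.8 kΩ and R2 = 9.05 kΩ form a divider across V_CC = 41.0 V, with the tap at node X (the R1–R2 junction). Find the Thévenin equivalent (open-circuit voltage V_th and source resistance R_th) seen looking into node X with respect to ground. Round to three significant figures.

With X open, the divider is unloaded: V_th = 41.0 × 9.05/31.85 = 11.65 V.
With V_CC suppressed (replaced by a short), R_th = R1 ‖ R2 = (22.80 × 9.05)/(22.80 + 9.05) = 6.478 kΩ.

V_th ≈ 11.6 V, R_th ≈ 6.48 kΩ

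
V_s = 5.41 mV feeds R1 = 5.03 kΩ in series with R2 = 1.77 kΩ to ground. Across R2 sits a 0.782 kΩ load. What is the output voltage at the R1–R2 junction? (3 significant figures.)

V_out ≈ 0.527 mV

First combine the lower leg with the load: R2 ‖ R_L = 0.5424 kΩ.
Voltage divider with the loaded lower leg: V_out = 5.41 × 0.5424/(5.03 + 0.5424) = 5.41 × 0.09733 = 0.5266 mV.
(Unloaded it would be 1.41 mV; the load pulls it down.)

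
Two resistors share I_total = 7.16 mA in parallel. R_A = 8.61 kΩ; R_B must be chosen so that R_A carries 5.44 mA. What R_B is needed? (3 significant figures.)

R_B ≈ 27.2 kΩ

In a two-way split, I_A/I_total = R_B/(R_A + R_B).
With f = 0.7598, R_B = R_A · f/(1−f) = 8.61 × 3.163 = 27.23 kΩ.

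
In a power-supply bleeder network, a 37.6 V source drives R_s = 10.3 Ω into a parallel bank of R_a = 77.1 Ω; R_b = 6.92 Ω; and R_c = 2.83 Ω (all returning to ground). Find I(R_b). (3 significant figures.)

Equivalent of the parallel group: R_p = 1.958 Ω.
Node voltage V_A = V_CC · R_p/(R_s + R_p) = 37.6 × 0.1597 = 6.005 V.
I(R_b) = V_A / R_b = 6.005/6.92 = 0.8678 A.
(Equivalently: I_total = 3.067 A, then current-divider fraction G_k/ΣG = 0.2829.)

I ≈ 0.868 A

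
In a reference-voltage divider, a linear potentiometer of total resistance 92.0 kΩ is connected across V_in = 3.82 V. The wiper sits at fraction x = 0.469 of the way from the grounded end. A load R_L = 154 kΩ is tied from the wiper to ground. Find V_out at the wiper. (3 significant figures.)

V_out ≈ 1.56 V

Lower segment x·R_p = 43.15 kΩ; upper segment (1−x)·R_p = 48.85 kΩ.
Lower segment in parallel with the load: 43.15 ‖ 154 = 33.70 kΩ.
Loaded-divider output: V_out = 3.82 × 0.4083 = 1.560 V.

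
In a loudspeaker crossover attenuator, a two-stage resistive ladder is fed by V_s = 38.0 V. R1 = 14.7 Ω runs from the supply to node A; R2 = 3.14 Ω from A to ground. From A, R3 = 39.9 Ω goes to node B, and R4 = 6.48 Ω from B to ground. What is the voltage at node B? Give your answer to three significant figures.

Looking into the second stage from A: R3 + R4 = 46.38 Ω appears in parallel with R2.
R2 ‖ (R3+R4) = 2.941 Ω.
So V_A = 38.0 × 0.1667 = 6.335 V.
Stage 2 is unloaded, so V_B = V_A · R4/(R3+R4) = 6.335 × 6.48/46.38 = 0.8851 V.

V_B ≈ 0.885 V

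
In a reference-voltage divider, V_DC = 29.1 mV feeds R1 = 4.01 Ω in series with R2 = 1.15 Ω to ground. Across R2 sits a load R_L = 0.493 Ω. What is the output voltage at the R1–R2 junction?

V_out ≈ 2.31 mV

First combine the lower leg with the load: R2 ‖ R_L = 0.3451 Ω.
Then V_out = V_DC · R2'/(R1 + R2') = 29.1 × 0.3451/4.355 = 2.306 mV.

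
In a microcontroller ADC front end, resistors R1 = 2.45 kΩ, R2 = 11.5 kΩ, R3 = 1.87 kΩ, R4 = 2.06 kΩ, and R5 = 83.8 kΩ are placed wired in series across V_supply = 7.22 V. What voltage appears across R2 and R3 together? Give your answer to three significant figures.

Series total: ΣR = 2.45 + 11.5 + 1.87 + 2.06 + 83.8 = 101.7 kΩ.
R_{R2..R3} = 11.5 + 1.87 = 13.37 kΩ.
Voltage divider: V = V_supply · (13.37 / 101.7) = 7.22 × 0.1315 = 0.9494 V.

V ≈ 0.949 V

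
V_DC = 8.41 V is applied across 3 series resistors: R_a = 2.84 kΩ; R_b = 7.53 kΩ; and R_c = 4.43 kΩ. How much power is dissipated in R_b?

P ≈ 2.43 mW

The common current is I = 8.41/14.80 = 0.5682 mA.
V(R_b) = I·R = 4.279 V; P = V·I = 4.279 × 0.5682 = 2.431 mW.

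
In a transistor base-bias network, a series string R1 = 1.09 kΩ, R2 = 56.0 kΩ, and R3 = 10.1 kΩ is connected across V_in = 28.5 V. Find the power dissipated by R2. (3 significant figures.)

P ≈ 10.1 mW

The common current is I = 28.5/67.19 = 0.4242 mA.
V(R2) = I·R = 23.75 V; P = V·I = 23.75 × 0.4242 = 10.08 mW.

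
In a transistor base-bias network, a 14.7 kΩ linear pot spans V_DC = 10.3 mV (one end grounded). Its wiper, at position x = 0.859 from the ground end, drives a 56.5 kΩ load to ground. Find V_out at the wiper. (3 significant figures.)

The pot divides into 2.073 kΩ above the wiper and 12.63 kΩ below.
(x·R_p) ‖ R_L = 10.32 kΩ.
Then V_out = V_DC · 10.32/(2.073 + 10.32) = 8.577 mV.
(Unloaded: V_out = x·V_DC = 8.85 mV.)

V_out ≈ 8.58 mV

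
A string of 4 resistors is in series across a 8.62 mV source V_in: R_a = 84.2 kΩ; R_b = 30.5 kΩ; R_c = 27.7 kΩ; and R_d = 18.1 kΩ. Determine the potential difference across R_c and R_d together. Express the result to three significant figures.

Series total: ΣR = 84.2 + 30.5 + 27.7 + 18.1 = 160.5 kΩ.
R_{R_c..R_d} = 27.7 + 18.1 = 45.80 kΩ.
By the voltage-divider rule, V = 8.62 × 45.80/160.5 = 2.460 mV.

V ≈ 2.46 mV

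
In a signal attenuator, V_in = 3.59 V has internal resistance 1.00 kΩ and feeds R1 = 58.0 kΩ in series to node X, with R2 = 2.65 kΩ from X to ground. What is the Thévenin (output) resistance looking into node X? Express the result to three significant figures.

R_th ≈ 2.54 kΩ

R1' = 1.00 + 58.0 = 59.00 kΩ (source resistance + R1).
Looking into X with the source shorted: R_th = R1'·R2/(R1'+R2) = 59.00 × 2.65/61.65 = 2.536 kΩ.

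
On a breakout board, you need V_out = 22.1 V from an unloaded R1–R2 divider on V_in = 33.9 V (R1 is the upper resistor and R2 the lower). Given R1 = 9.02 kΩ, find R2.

Required fraction k = V_out/V_in = 0.6519.
R2 = R1 · 0.6519/(1 − 0.6519) = 16.89 kΩ.

R2 ≈ 16.9 kΩ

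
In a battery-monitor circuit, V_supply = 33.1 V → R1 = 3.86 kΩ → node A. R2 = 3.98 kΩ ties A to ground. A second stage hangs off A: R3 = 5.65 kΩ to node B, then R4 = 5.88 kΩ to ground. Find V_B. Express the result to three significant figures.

Looking into the second stage from A: R3 + R4 = 11.53 kΩ appears in parallel with R2.
Effective lower resistance at A: R2 ‖ 11.53 = 2.959 kΩ.
First divider: V_A = V_supply · 2.959/(3.86 + 2.959) = 14.36 V.
Stage 2 is unloaded, so V_B = V_A · R4/(R3+R4) = 14.36 × 5.88/11.53 = 7.324 V.

V_B ≈ 7.32 V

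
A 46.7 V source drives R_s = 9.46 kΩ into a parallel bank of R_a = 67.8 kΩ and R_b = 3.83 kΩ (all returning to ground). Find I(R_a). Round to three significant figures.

Equivalent of the parallel group: R_p = 3.625 kΩ.
V_A by voltage divider: V_A = 46.7 × 3.625/(9.46 + 3.625) = 12.94 V.
I(R_a) = V_A / R_a = 12.94/67.8 = 0.1908 mA.

I ≈ 0.191 mA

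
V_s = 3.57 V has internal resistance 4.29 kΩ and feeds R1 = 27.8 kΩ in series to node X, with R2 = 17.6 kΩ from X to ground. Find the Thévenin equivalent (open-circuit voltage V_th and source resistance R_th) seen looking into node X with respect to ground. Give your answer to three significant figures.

R1' = 4.29 + 27.8 = 32.09 kΩ (source resistance + R1).
With X open, the divider is unloaded: V_th = 3.57 × 17.6/49.69 = 1.264 V.
Zeroing V_s shorts the top of R1' to ground, so R_th = R1' ‖ R2 = 11.37 kΩ.

V_th ≈ 1.26 V, R_th ≈ 11.4 kΩ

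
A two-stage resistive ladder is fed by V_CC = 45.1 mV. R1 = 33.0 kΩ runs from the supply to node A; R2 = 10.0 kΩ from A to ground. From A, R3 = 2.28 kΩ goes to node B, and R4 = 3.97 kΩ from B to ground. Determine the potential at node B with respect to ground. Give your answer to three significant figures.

V_B ≈ 2.99 mV

The second stage (R3 + R4 = 6.250 kΩ) loads node A in parallel with R2.
R2 ‖ (R3+R4) = 3.846 kΩ.
V_A = 45.1 × 3.846/(33.0 + 3.846) = 4.708 mV.
Stage 2 is unloaded, so V_B = V_A · R4/(R3+R4) = 4.708 × 3.97/6.250 = 2.990 mV.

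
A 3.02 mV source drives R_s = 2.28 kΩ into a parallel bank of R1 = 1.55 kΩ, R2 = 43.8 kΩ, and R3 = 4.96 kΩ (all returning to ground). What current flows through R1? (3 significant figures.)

Combine the parallel branches: R_p = (1/1.55 + 1/43.8 + 1/4.96)⁻¹ = 1.150 kΩ.
V_A by voltage divider: V_A = 3.02 × 1.150/(2.28 + 1.150) = 1.013 mV.
I(R1) = V_A / R1 = 1.013/1.55 = 0.6532 µA.
(Check via current divider: I_total = 0.8805 µA; share G_k/ΣG = 0.7419 → same result.)

I ≈ 0.653 µA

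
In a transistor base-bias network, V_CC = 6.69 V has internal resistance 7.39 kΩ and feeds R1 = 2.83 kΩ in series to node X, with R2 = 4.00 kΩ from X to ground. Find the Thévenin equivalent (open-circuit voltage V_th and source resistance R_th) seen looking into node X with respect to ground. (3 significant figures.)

V_th ≈ 1.88 V, R_th ≈ 2.87 kΩ

R1' = 7.39 + 2.83 = 10.22 kΩ (source resistance + R1).
V_th is the unloaded tap voltage: V_CC · R2/(R1'+R2) = 6.69 × 0.2813 = 1.882 V.
Zeroing V_CC shorts the top of R1' to ground, so R_th = R1' ‖ R2 = 2.875 kΩ.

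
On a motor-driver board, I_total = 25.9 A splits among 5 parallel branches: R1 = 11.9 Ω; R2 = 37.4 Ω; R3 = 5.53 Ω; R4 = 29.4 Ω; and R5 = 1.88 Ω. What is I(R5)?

Conductances: ΣG = 1/11.9 + 1/37.4 + 1/5.53 + 1/29.4 + 1/1.88 = 0.8575 (1/Ω).
By the current-divider rule, I = I_total · G_k/ΣG = 25.9 × 0.6203 = 16.07 A.

I ≈ 16.1 A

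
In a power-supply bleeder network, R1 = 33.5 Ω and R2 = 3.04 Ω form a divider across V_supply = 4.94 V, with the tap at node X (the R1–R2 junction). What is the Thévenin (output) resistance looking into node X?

R_th ≈ 2.79 Ω

Looking into X with the source shorted: R_th = R1·R2/(R1+R2) = 33.50 × 3.04/36.54 = 2.787 Ω.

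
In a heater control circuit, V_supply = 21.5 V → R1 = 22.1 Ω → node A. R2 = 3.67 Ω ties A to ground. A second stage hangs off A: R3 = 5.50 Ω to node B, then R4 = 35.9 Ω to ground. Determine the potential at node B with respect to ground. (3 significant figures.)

The second stage (R3 + R4 = 41.40 Ω) loads node A in parallel with R2.
R2 ‖ (R3+R4) = 3.371 Ω.
First divider: V_A = V_supply · 3.371/(22.1 + 3.371) = 2.846 V.
Then the unloaded second divider: V_B = V_A × R4/(R3+R4) = 2.846 × 0.8671 = 2.468 V.

V_B ≈ 2.47 V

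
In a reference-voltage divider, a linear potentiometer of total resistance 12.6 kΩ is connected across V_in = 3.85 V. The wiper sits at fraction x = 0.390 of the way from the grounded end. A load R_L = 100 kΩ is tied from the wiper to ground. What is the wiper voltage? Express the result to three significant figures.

Lower segment x·R_p = 4.914 kΩ; upper segment (1−x)·R_p = 7.686 kΩ.
(x·R_p) ‖ R_L = 4.684 kΩ.
V_out = 3.85 × 4.684/(7.686 + 4.684) = 1.458 V.

V_out ≈ 1.46 V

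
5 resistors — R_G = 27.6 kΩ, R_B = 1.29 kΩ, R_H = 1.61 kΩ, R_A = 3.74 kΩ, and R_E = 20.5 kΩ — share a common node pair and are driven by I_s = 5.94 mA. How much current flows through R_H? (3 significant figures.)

Conductances: ΣG = 1/27.6 + 1/1.29 + 1/1.61 + 1/3.74 + 1/20.5 = 1.749 (1/kΩ).
Current divider: I(R_H) = I_s · G_k/ΣG = 5.94 × (0.6211/1.749) = 5.94 × 0.3552 = 2.110 mA.

I ≈ 2.11 mA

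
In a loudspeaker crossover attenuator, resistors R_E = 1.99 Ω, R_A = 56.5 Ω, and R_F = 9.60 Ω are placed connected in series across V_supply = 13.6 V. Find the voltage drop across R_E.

V ≈ 0.397 V

Total series resistance ΣR = 1.99 + 56.5 + 9.60 = 68.09 Ω.
Voltage divider: V = V_supply · (1.990 / 68.09) = 13.6 × 0.02923 = 0.3975 V.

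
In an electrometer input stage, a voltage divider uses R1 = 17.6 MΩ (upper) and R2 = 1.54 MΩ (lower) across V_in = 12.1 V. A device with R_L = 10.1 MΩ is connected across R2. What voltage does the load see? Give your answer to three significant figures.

First combine the lower leg with the load: R2 ‖ R_L = 1.336 MΩ.
Then V_out = V_in · R2'/(R1 + R2') = 12.1 × 1.336/18.94 = 0.8538 V.

V_out ≈ 0.854 V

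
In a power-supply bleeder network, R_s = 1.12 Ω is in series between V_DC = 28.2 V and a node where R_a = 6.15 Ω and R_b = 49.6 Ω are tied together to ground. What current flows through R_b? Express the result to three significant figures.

I ≈ 0.472 A

Combine the parallel branches: R_p = (1/6.15 + 1/49.6)⁻¹ = 5.472 Ω.
V_A = 28.2 × 5.472/6.592 = 23.41 V.
Branch current I = V_A/R_b = 23.41/49.6 = 0.4719 A.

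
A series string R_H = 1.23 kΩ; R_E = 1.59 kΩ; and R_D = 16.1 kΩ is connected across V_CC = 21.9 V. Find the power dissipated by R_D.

P ≈ 21.6 mW

ΣR = 18.92 kΩ → I = 21.9/18.92 = 1.158 mA.
V(R_D) = I·R = 18.64 V; P = V·I = 18.64 × 1.158 = 21.57 mW.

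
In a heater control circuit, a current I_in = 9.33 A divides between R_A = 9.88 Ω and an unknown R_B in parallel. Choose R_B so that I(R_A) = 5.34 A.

Two-branch current divider: I_A = I_in · R_B/(R_A + R_B).
5.34/9.33 = R_B/(R_A + R_B) → R_B = R_A · (0.5723)/(1 − 0.5723) = 9.88 × 1.338 = 13.22 Ω.

R_B ≈ 13.2 Ω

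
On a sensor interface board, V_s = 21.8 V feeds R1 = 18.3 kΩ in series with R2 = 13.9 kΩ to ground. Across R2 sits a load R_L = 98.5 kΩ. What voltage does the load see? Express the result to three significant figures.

V_out ≈ 8.71 V

First combine the lower leg with the load: R2 ‖ R_L = 12.18 kΩ.
Then V_out = V_s · R2'/(R1 + R2') = 21.8 × 12.18/30.48 = 8.712 V.
(Unloaded it would be 9.41 V; the load pulls it down.)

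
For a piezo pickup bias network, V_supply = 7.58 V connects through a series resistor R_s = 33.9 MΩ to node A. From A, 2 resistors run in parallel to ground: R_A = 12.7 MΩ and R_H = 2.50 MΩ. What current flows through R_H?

Combine the parallel branches: R_p = (1/12.7 + 1/2.50)⁻¹ = 2.089 MΩ.
Node voltage V_A = V_supply · R_p/(R_s + R_p) = 7.58 × 0.05804 = 0.4399 V.
I(R_H) = V_A / R_H = 0.4399/2.50 = 0.1760 µA.
(Check via current divider: I_total = 0.2106 µA; share G_k/ΣG = 0.8355 → same result.)

I ≈ 0.176 µA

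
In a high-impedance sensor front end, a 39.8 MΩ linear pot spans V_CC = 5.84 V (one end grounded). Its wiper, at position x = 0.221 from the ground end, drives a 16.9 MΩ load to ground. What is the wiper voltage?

Split the track: R_lower = x·R_p = 8.796 MΩ, R_upper = (1−x)·R_p = 31.00 MΩ.
R_L loads the lower segment: effective lower R = 5.785 MΩ.
Loaded-divider output: V_out = 5.84 × 0.1572 = 0.9183 V.

V_out ≈ 0.918 V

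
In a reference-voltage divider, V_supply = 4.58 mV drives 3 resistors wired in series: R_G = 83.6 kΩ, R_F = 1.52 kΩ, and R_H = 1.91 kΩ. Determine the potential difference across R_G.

V ≈ 4.40 mV

Total series resistance ΣR = 83.6 + 1.52 + 1.91 = 87.03 kΩ.
V = V_supply · R/ΣR = 4.58 × 0.9606 = 4.399 mV.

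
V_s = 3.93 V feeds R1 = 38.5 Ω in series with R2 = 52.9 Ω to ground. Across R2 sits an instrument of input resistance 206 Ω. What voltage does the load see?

V_out ≈ 2.05 V

First combine the lower leg with the load: R2 ‖ R_L = 42.09 Ω.
Voltage divider with the loaded lower leg: V_out = 3.93 × 42.09/(38.5 + 42.09) = 3.93 × 0.5223 = 2.053 V.
(Unloaded it would be 2.27 V; the load pulls it down.)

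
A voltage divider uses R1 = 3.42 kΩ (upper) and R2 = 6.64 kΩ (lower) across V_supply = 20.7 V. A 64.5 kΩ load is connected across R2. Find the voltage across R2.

R2 ‖ R_L = (6.64 × 64.5)/(6.64 + 64.5) = 6.020 kΩ.
Now apply the divider: V_out = 20.7 × 0.6377 = 13.20 V.

V_out ≈ 13.2 V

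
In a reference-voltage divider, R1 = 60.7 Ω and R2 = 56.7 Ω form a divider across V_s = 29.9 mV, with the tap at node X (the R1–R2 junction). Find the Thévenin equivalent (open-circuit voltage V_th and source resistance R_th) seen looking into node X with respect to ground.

V_th ≈ 14.4 mV, R_th ≈ 29.3 Ω

V_th is the unloaded tap voltage: V_s · R2/(R1+R2) = 29.9 × 0.4830 = 14.44 mV.
Zeroing V_s shorts the top of R1 to ground, so R_th = R1 ‖ R2 = 29.32 Ω.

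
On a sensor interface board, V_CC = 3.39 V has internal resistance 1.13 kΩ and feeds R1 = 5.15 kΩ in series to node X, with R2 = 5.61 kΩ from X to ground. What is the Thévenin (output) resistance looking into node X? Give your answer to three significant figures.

R1' = 1.13 + 5.15 = 6.280 kΩ (source resistance + R1).
Looking into X with the source shorted: R_th = R1'·R2/(R1'+R2) = 6.280 × 5.61/11.89 = 2.963 kΩ.

R_th ≈ 2.96 kΩ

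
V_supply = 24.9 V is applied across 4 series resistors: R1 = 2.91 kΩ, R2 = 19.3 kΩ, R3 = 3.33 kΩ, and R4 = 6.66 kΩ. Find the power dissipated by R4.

P ≈ 3.98 mW

Series current I = V_supply/ΣR = 24.9/32.20 = 0.7733 mA.
P(R4) = I²·R4 = (0.7733)² × 6.66 = 3.983 mW.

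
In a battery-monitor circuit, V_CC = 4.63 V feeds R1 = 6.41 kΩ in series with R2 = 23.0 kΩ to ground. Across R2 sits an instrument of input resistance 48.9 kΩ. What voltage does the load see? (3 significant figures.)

V_out ≈ 3.28 V

R2 ‖ R_L = (23.0 × 48.9)/(23.0 + 48.9) = 15.64 kΩ.
Voltage divider with the loaded lower leg: V_out = 4.63 × 15.64/(6.41 + 15.64) = 4.63 × 0.7093 = 3.284 V.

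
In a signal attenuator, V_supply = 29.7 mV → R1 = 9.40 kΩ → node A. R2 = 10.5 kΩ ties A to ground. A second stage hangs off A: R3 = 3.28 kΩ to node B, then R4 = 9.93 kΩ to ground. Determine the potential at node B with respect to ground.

The second stage (R3 + R4 = 13.21 kΩ) loads node A in parallel with R2.
R2 ‖ (R3+R4) = 5.850 kΩ.
So V_A = 29.7 × 0.3836 = 11.39 mV.
Stage 2 is unloaded, so V_B = V_A · R4/(R3+R4) = 11.39 × 9.93/13.21 = 8.564 mV.

V_B ≈ 8.56 mV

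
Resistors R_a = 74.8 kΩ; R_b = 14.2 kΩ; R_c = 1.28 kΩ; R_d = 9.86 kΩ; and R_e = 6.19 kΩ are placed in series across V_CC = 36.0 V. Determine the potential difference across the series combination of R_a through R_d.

V ≈ 33.9 V

Series total: ΣR = 74.8 + 14.2 + 1.28 + 9.86 + 6.19 = 106.3 kΩ.
R_{R_a..R_d} = 74.8 + 14.2 + 1.28 + 9.86 = 100.1 kΩ.
By the voltage-divider rule, V = 36.0 × 100.1/106.3 = 33.90 V.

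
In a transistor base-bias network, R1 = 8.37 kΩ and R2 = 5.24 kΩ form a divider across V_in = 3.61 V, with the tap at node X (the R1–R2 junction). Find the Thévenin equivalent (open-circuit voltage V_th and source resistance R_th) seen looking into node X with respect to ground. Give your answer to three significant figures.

V_th ≈ 1.39 V, R_th ≈ 3.22 kΩ

Open-circuit (no load on X): V_th = V_in · R2/(R1 + R2) = 3.61 × 5.24/(8.370 + 5.24) = 1.390 V.
Zeroing V_in shorts the top of R1 to ground, so R_th = R1 ‖ R2 = 3.223 kΩ.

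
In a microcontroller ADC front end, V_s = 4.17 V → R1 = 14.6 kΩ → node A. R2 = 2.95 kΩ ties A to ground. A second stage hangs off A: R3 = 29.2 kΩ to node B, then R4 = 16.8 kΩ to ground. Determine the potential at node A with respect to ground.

V_A ≈ 0.665 V

Looking into the second stage from A: R3 + R4 = 46.00 kΩ appears in parallel with R2.
Effective lower resistance at A: R2 ‖ 46.00 = 2.772 kΩ.
First divider: V_A = V_s · 2.772/(14.6 + 2.772) = 0.6654 V.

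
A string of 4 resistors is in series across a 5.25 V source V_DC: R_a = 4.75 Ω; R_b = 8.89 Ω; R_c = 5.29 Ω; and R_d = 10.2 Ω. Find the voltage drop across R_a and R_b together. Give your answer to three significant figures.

Total series resistance ΣR = 4.75 + 8.89 + 5.29 + 10.2 = 29.13 Ω.
R_{R_a..R_b} = 4.75 + 8.89 = 13.64 Ω.
By the voltage-divider rule, V = 5.25 × 13.64/29.13 = 2.458 V.

V ≈ 2.46 V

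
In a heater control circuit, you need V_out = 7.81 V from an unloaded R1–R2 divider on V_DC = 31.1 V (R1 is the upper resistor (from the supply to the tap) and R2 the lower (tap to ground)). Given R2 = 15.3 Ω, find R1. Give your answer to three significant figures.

V_out/V_DC = R2/(R1+R2) = 0.2511.
So R1 = R2 · (V_DC/V_out − 1) = 15.3 × (31.1/7.81 − 1) = 15.3 × 2.982 = 45.63 Ω.

R1 ≈ 45.6 Ω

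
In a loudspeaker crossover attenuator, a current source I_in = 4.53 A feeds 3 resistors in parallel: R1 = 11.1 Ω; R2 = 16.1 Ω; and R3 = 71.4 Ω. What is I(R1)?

I ≈ 2.46 A

ΣG = 1/11.1 + 1/16.1 + 1/71.4 = 0.1662.
Current divider: I(R1) = I_in · G_k/ΣG = 4.53 × (0.09009/0.1662) = 4.53 × 0.5420 = 2.455 A.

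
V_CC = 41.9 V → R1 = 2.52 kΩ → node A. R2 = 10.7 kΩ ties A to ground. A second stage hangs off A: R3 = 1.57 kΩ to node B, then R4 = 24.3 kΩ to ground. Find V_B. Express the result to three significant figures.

Node A sees R2 in parallel with the series input of stage 2, R3 + R4 = 25.87 kΩ.
Effective lower resistance at A: R2 ‖ 25.87 = 7.569 kΩ.
V_A = 41.9 × 7.569/(2.52 + 7.569) = 31.43 V.
V_B = V_A × 0.9393 = 29.53 V.

V_B ≈ 29.5 V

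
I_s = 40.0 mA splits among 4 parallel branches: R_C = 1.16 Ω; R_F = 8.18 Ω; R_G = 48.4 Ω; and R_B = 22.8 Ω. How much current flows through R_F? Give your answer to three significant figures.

I ≈ 4.66 mA

Total conductance ΣG = 1/1.16 + 1/8.18 + 1/48.4 + 1/22.8 = 1.049 (units of 1/Ω).
Current divider: I(R_F) = I_s · G_k/ΣG = 40.0 × (0.1222/1.049) = 40.0 × 0.1166 = 4.662 mA.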